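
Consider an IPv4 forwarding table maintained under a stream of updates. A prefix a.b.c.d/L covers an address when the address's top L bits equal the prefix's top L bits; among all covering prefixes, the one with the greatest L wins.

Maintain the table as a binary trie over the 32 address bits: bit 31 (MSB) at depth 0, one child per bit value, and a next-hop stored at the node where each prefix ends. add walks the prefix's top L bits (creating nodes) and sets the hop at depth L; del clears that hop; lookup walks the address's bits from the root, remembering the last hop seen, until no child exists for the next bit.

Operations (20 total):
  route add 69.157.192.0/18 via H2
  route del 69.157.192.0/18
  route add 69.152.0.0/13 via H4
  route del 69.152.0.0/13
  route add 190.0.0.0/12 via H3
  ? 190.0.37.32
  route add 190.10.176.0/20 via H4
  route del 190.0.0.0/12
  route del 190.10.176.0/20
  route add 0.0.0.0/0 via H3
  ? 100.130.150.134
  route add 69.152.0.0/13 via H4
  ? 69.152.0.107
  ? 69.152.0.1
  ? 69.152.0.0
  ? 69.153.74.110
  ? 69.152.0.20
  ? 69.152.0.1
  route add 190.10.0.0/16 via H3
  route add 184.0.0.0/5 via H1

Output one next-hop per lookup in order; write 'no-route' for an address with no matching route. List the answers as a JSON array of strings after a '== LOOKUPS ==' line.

Trace:
  + 69.157.192.0/18 (H2) depth=18
  - 69.157.192.0/18 clear@18
  + 69.152.0.0/13 (H4) depth=13
  - 69.152.0.0/13 clear@13
  + 190.0.0.0/12 (H3) depth=12
  ? 190.0.37.32  path d0:-→d1:-→d2:-→d3:-→d4:-→d5:-→d6:-→d7:-→d8:-→d9:-→d10:-→d11:-→d12:H3  best=H3
  + 190.10.176.0/20 (H4) depth=20
  - 190.0.0.0/12 clear@12
  - 190.10.176.0/20 clear@20
  + 0.0.0.0/0 (H3) depth=0
  ? 100.130.150.134  path d0:H3→d1:-→d2:-  best=H3
  + 69.152.0.0/13 (H4) depth=13
  ? 69.152.0.107  path d0:H3→d1:-→d2:-→d3:-→d4:-→d5:-→d6:-→d7:-→d8:-→d9:-→d10:-→d11:-→d12:-→d13:H4  best=H4
  ? 69.152.0.1  path d0:H3→d1:-→d2:-→d3:-→d4:-→d5:-→d6:-→d7:-→d8:-→d9:-→d10:-→d11:-→d12:-→d13:H4  best=H4
  ? 69.152.0.0  path d0:H3→d1:-→d2:-→d3:-→d4:-→d5:-→d6:-→d7:-→d8:-→d9:-→d10:-→d11:-→d12:-→d13:H4  best=H4
  ? 69.153.74.110  path d0:H3→d1:-→d2:-→d3:-→d4:-→d5:-→d6:-→d7:-→d8:-→d9:-→d10:-→d11:-→d12:-→d13:H4  best=H4
  ? 69.152.0.20  path d0:H3→d1:-→d2:-→d3:-→d4:-→d5:-→d6:-→d7:-→d8:-→d9:-→d10:-→d11:-→d12:-→d13:H4  best=H4
  ? 69.152.0.1  path d0:H3→d1:-→d2:-→d3:-→d4:-→d5:-→d6:-→d7:-→d8:-→d9:-→d10:-→d11:-→d12:-→d13:H4  best=H4
  + 190.10.0.0/16 (H3) depth=16
  + 184.0.0.0/5 (H1) depth=5

== LOOKUPS ==
["H3","H3","H4","H4","H4","H4","H4","H4"]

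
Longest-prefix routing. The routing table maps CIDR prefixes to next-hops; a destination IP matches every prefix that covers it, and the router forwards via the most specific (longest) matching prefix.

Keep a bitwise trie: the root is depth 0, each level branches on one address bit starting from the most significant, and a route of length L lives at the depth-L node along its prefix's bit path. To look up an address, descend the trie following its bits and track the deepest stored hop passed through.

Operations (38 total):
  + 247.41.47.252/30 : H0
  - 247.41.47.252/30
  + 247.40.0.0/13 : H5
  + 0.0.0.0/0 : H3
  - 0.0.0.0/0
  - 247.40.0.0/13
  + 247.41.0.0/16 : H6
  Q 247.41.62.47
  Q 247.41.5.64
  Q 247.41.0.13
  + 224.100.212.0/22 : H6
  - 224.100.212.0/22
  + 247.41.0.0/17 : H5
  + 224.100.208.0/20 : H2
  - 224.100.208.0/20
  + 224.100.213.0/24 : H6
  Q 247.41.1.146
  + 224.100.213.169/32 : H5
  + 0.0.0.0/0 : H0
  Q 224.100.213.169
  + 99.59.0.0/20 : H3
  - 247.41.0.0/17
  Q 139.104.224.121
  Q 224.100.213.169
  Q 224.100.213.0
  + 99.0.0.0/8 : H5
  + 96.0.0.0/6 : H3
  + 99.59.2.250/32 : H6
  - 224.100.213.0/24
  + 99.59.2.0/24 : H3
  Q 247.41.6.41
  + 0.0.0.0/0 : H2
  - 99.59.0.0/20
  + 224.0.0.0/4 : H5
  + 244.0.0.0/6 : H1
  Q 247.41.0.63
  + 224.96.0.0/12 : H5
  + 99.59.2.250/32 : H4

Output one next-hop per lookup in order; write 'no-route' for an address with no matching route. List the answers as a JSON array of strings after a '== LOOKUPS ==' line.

Trace:
  add 247.41.47.252/30 -> H0 at depth 30
  - 247.41.47.252/30 clear@30
  add 247.40.0.0/13 -> H5 at depth 13
  add 0.0.0.0/0 -> H3 at depth 0
  - 0.0.0.0/0 clear@0
  - 247.40.0.0/13 clear@13
  add 247.41.0.0/16 -> H6 at depth 16
  lookup 247.41.62.47: bits 1111011100101001001 walk d0:-→d1:-→d2:-→d3:-→d4:-→d5:-→d6:-→d7:-→d8:-→d9:-→d10:-→d11:-→d12:-→d13:-→d14:-→d15:-→d16:H6→d17:-→d18:-→d19:- -> H6
  lookup 247.41.5.64: bits 111101110010100100 walk d0:-→d1:-→d2:-→d3:-→d4:-→d5:-→d6:-→d7:-→d8:-→d9:-→d10:-→d11:-→d12:-→d13:-→d14:-→d15:-→d16:H6→d17:-→d18:- -> H6
  lookup 247.41.0.13: bits 111101110010100100 walk d0:-→d1:-→d2:-→d3:-→d4:-→d5:-→d6:-→d7:-→d8:-→d9:-→d10:-→d11:-→d12:-→d13:-→d14:-→d15:-→d16:H6→d17:-→d18:- -> H6
  add 224.100.212.0/22 -> H6 at depth 22
  - 224.100.212.0/22 clear@22
  add 247.41.0.0/17 -> H5 at depth 17
  add 224.100.208.0/20 -> H2 at depth 20
  - 224.100.208.0/20 clear@20
  add 224.100.213.0/24 -> H6 at depth 24
  lookup 247.41.1.146: bits 111101110010100100 walk d0:-→d1:-→d2:-→d3:-→d4:-→d5:-→d6:-→d7:-→d8:-→d9:-→d10:-→d11:-→d12:-→d13:-→d14:-→d15:-→d16:H6→d17:H5→d18:- -> H5
  add 224.100.213.169/32 -> H5 at depth 32
  add 0.0.0.0/0 -> H0 at depth 0
  lookup 224.100.213.169: bits 11100000011001001101010110101001 walk d0:H0→d1:-→d2:-→d3:-→d4:-→d5:-→d6:-→d7:-→d8:-→d9:-→d10:-→d11:-→d12:-→d13:-→d14:-→d15:-→d16:-→d17:-→d18:-→d19:-→d20:-→d21:-→d22:-→d23:-→d24:H6→d25:-→d26:-→d27:-→d28:-→d29:-→d30:-→d31:-→d32:H5 -> H5
  add 99.59.0.0/20 -> H3 at depth 20
  - 247.41.0.0/17 clear@17
  lookup 139.104.224.121: bits 1 walk d0:H0→d1:- -> H0
  lookup 224.100.213.169: bits 11100000011001001101010110101001 walk d0:H0→d1:-→d2:-→d3:-→d4:-→d5:-→d6:-→d7:-→d8:-→d9:-→d10:-→d11:-→d12:-→d13:-→d14:-→d15:-→d16:-→d17:-→d18:-→d19:-→d20:-→d21:-→d22:-→d23:-→d24:H6→d25:-→d26:-→d27:-→d28:-→d29:-→d30:-→d31:-→d32:H5 -> H5
  lookup 224.100.213.0: bits 111000000110010011010101 walk d0:H0→d1:-→d2:-→d3:-→d4:-→d5:-→d6:-→d7:-→d8:-→d9:-→d10:-→d11:-→d12:-→d13:-→d14:-→d15:-→d16:-→d17:-→d18:-→d19:-→d20:-→d21:-→d22:-→d23:-→d24:H6 -> H6
  add 99.0.0.0/8 -> H5 at depth 8
  add 96.0.0.0/6 -> H3 at depth 6
  add 99.59.2.250/32 -> H6 at depth 32
  - 224.100.213.0/24 clear@24
  add 99.59.2.0/24 -> H3 at depth 24
  lookup 247.41.6.41: bits 111101110010100100 walk d0:H0→d1:-→d2:-→d3:-→d4:-→d5:-→d6:-→d7:-→d8:-→d9:-→d10:-→d11:-→d12:-→d13:-→d14:-→d15:-→d16:H6→d17:-→d18:- -> H6
  add 0.0.0.0/0 -> H2 at depth 0
  - 99.59.0.0/20 clear@20
  add 224.0.0.0/4 -> H5 at depth 4
  add 244.0.0.0/6 -> H1 at depth 6
  lookup 247.41.0.63: bits 111101110010100100 walk d0:H2→d1:-→d2:-→d3:-→d4:-→d5:-→d6:H1→d7:-→d8:-→d9:-→d10:-→d11:-→d12:-→d13:-→d14:-→d15:-→d16:H6→d17:-→d18:- -> H6
  add 224.96.0.0/12 -> H5 at depth 12
  add 99.59.2.250/32 -> H4 at depth 32

== LOOKUPS ==
["H6","H6","H6","H5","H5","H0","H5","H6","H6","H6"]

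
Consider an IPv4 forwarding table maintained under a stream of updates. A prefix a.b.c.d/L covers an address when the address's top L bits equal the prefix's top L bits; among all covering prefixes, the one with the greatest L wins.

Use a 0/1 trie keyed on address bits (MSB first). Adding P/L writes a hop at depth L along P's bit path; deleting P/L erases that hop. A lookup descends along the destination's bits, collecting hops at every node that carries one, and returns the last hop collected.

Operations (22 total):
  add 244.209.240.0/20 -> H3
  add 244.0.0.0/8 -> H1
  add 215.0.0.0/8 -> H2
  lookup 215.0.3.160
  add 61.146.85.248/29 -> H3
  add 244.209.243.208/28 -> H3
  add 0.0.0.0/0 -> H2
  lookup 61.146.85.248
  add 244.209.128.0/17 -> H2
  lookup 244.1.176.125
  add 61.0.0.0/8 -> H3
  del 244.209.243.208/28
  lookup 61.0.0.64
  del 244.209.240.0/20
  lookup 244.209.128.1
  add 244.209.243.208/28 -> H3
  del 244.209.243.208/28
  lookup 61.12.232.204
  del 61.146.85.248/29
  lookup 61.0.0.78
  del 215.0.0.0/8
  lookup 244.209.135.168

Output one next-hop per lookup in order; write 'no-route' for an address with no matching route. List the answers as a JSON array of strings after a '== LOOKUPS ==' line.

Process each operation:
  add 244.209.240.0/20 -> H3 at depth 20
  add 244.0.0.0/8 -> H1 at depth 8
  add 215.0.0.0/8 -> H2 at depth 8
  Q 215.0.3.160: descend 11010111 ; hops seen [H2] ; pick H2
  add 61.146.85.248/29 -> H3 at depth 29
  add 244.209.243.208/28 -> H3 at depth 28
  add 0.0.0.0/0 -> H2 at depth 0
  Q 61.146.85.248: descend 00111101100100100101010111111 ; hops seen [H2,H3] ; pick H3
  add 244.209.128.0/17 -> H2 at depth 17
  Q 244.1.176.125: descend 11110100 ; hops seen [H2,H1] ; pick H1
  add 61.0.0.0/8 -> H3 at depth 8
  del 244.209.243.208/28 (clear depth 28)
  Q 61.0.0.64: descend 00111101 ; hops seen [H2,H3] ; pick H3
  del 244.209.240.0/20 (clear depth 20)
  Q 244.209.128.1: descend 11110100110100011 ; hops seen [H2,H1,H2] ; pick H2
  add 244.209.243.208/28 -> H3 at depth 28
  del 244.209.243.208/28 (clear depth 28)
  Q 61.12.232.204: descend 00111101 ; hops seen [H2,H3] ; pick H3
  del 61.146.85.248/29 (clear depth 29)
  Q 61.0.0.78: descend 00111101 ; hops seen [H2,H3] ; pick H3
  del 215.0.0.0/8 (clear depth 8)
  Q 244.209.135.168: descend 11110100110100011 ; hops seen [H2,H1,H2] ; pick H2

== LOOKUPS ==
["H2","H3","H1","H3","H2","H3","H3","H2"]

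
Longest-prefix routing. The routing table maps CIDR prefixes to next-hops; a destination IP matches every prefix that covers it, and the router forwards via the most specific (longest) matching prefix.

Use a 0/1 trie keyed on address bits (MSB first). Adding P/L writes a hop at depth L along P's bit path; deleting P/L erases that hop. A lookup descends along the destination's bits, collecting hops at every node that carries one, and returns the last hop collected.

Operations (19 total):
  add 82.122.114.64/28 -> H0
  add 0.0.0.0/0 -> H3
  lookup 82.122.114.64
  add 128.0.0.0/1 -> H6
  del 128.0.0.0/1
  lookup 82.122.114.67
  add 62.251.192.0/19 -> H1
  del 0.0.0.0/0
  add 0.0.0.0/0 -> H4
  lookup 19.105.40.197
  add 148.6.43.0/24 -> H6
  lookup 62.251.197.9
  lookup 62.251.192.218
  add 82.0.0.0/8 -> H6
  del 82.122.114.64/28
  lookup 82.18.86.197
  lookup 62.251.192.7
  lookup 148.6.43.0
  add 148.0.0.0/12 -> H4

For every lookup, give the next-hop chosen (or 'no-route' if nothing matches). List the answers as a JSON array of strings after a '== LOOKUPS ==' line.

Apply in order:
  add 82.122.114.64/28 -> H0 at depth 28
  add 0.0.0.0/0 -> H3 at depth 0
  Q 82.122.114.64: descend 0101001001111010011100100100 ; hops seen [H3,H0] ; pick H0
  add 128.0.0.0/1 -> H6 at depth 1
  - 128.0.0.0/1 clear@1
  Q 82.122.114.67: descend 0101001001111010011100100100 ; hops seen [H3,H0] ; pick H0
  add 62.251.192.0/19 -> H1 at depth 19
  - 0.0.0.0/0 clear@0
  add 0.0.0.0/0 -> H4 at depth 0
  Q 19.105.40.197: descend 00 ; hops seen [H4] ; pick H4
  add 148.6.43.0/24 -> H6 at depth 24
  Q 62.251.197.9: descend 0011111011111011110 ; hops seen [H4,H1] ; pick H1
  Q 62.251.192.218: descend 0011111011111011110 ; hops seen [H4,H1] ; pick H1
  add 82.0.0.0/8 -> H6 at depth 8
  - 82.122.114.64/28 clear@28
  Q 82.18.86.197: descend 010100100 ; hops seen [H4,H6] ; pick H6
  Q 62.251.192.7: descend 0011111011111011110 ; hops seen [H4,H1] ; pick H1
  Q 148.6.43.0: descend 100101000000011000101011 ; hops seen [H4,H6] ; pick H6
  add 148.0.0.0/12 -> H4 at depth 12

== LOOKUPS ==
["H0","H0","H4","H1","H1","H6","H1","H6"]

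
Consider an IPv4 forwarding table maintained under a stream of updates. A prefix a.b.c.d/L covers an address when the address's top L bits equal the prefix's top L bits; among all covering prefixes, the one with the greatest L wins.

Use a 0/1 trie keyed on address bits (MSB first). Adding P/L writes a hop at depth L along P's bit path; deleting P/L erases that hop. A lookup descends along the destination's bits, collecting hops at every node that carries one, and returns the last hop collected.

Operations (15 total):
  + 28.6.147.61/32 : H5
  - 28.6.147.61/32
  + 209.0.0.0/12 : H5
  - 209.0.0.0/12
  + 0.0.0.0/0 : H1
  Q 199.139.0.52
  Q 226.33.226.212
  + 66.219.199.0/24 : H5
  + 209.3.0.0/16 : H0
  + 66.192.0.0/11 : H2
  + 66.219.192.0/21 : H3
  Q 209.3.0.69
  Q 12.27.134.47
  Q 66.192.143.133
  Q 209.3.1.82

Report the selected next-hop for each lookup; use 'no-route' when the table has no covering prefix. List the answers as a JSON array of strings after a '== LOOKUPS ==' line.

Trace:
  add 28.6.147.61/32 -> H5 at depth 32
  del 28.6.147.61/32 (clear depth 32)
  add 209.0.0.0/12 -> H5 at depth 12
  del 209.0.0.0/12 (clear depth 12)
  add 0.0.0.0/0 -> H1 at depth 0
  Q 199.139.0.52: descend 110 ; hops seen [H1] ; pick H1
  Q 226.33.226.212: descend 11 ; hops seen [H1] ; pick H1
  add 66.219.199.0/24 -> H5 at depth 24
  add 209.3.0.0/16 -> H0 at depth 16
  add 66.192.0.0/11 -> H2 at depth 11
  add 66.219.192.0/21 -> H3 at depth 21
  Q 209.3.0.69: descend 1101000100000011 ; hops seen [H1,H0] ; pick H0
  Q 12.27.134.47: descend 000 ; hops seen [H1] ; pick H1
  Q 66.192.143.133: descend 01000010110 ; hops seen [H1,H2] ; pick H2
  Q 209.3.1.82: descend 1101000100000011 ; hops seen [H1,H0] ; pick H0

== LOOKUPS ==
["H1","H1","H0","H1","H2","H0"]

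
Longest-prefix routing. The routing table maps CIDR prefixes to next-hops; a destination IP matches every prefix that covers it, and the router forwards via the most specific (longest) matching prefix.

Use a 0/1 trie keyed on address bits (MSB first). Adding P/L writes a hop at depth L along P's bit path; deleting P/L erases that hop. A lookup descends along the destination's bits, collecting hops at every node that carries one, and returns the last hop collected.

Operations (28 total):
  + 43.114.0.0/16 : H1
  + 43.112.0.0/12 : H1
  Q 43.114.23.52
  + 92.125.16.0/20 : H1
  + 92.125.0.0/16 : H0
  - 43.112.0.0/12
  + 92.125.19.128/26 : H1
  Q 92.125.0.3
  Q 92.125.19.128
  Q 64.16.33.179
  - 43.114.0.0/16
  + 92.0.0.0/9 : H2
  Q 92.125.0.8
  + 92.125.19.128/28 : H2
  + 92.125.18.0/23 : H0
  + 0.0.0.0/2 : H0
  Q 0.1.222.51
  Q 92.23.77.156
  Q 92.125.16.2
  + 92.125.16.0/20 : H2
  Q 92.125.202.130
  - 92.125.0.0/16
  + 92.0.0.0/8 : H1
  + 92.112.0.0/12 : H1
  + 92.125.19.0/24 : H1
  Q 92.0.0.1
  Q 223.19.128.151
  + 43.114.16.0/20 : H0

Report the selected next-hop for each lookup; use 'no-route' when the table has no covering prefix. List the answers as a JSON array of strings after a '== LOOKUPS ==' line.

Trace:
  add 43.114.0.0/16 -> H1 at depth 16
  add 43.112.0.0/12 -> H1 at depth 12
  ? 43.114.23.52  path d0:-→d1:-→d2:-→d3:-→d4:-→d5:-→d6:-→d7:-→d8:-→d9:-→d10:-→d11:-→d12:H1→d13:-→d14:-→d15:-→d16:H1  best=H1
  add 92.125.16.0/20 -> H1 at depth 20
  add 92.125.0.0/16 -> H0 at depth 16
  - 43.112.0.0/12 clear@12
  add 92.125.19.128/26 -> H1 at depth 26
  ? 92.125.0.3  path d0:-→d1:-→d2:-→d3:-→d4:-→d5:-→d6:-→d7:-→d8:-→d9:-→d10:-→d11:-→d12:-→d13:-→d14:-→d15:-→d16:H0→d17:-→d18:-→d19:-  best=H0
  ? 92.125.19.128  path d0:-→d1:-→d2:-→d3:-→d4:-→d5:-→d6:-→d7:-→d8:-→d9:-→d10:-→d11:-→d12:-→d13:-→d14:-→d15:-→d16:H0→d17:-→d18:-→d19:-→d20:H1→d21:-→d22:-→d23:-→d24:-→d25:-→d26:H1  best=H1
  ? 64.16.33.179  path d0:-→d1:-→d2:-→d3:-  best=no-route
  - 43.114.0.0/16 clear@16
  add 92.0.0.0/9 -> H2 at depth 9
  ? 92.125.0.8  path d0:-→d1:-→d2:-→d3:-→d4:-→d5:-→d6:-→d7:-→d8:-→d9:H2→d10:-→d11:-→d12:-→d13:-→d14:-→d15:-→d16:H0→d17:-→d18:-→d19:-  best=H0
  add 92.125.19.128/28 -> H2 at depth 28
  add 92.125.18.0/23 -> H0 at depth 23
  add 0.0.0.0/2 -> H0 at depth 2
  ? 0.1.222.51  path d0:-→d1:-→d2:H0  best=H0
  ? 92.23.77.156  path d0:-→d1:-→d2:-→d3:-→d4:-→d5:-→d6:-→d7:-→d8:-→d9:H2  best=H2
  ? 92.125.16.2  path d0:-→d1:-→d2:-→d3:-→d4:-→d5:-→d6:-→d7:-→d8:-→d9:H2→d10:-→d11:-→d12:-→d13:-→d14:-→d15:-→d16:H0→d17:-→d18:-→d19:-→d20:H1→d21:-→d22:-  best=H1
  add 92.125.16.0/20 -> H2 at depth 20
  ? 92.125.202.130  path d0:-→d1:-→d2:-→d3:-→d4:-→d5:-→d6:-→d7:-→d8:-→d9:H2→d10:-→d11:-→d12:-→d13:-→d14:-→d15:-→d16:H0  best=H0
  - 92.125.0.0/16 clear@16
  add 92.0.0.0/8 -> H1 at depth 8
  add 92.112.0.0/12 -> H1 at depth 12
  add 92.125.19.0/24 -> H1 at depth 24
  ? 92.0.0.1  path d0:-→d1:-→d2:-→d3:-→d4:-→d5:-→d6:-→d7:-→d8:H1→d9:H2  best=H2
  ? 223.19.128.151  path d0:-  best=no-route
  add 43.114.16.0/20 -> H0 at depth 20

== LOOKUPS ==
["H1","H0","H1","no-route","H0","H0","H2","H1","H0","H2","no-route"]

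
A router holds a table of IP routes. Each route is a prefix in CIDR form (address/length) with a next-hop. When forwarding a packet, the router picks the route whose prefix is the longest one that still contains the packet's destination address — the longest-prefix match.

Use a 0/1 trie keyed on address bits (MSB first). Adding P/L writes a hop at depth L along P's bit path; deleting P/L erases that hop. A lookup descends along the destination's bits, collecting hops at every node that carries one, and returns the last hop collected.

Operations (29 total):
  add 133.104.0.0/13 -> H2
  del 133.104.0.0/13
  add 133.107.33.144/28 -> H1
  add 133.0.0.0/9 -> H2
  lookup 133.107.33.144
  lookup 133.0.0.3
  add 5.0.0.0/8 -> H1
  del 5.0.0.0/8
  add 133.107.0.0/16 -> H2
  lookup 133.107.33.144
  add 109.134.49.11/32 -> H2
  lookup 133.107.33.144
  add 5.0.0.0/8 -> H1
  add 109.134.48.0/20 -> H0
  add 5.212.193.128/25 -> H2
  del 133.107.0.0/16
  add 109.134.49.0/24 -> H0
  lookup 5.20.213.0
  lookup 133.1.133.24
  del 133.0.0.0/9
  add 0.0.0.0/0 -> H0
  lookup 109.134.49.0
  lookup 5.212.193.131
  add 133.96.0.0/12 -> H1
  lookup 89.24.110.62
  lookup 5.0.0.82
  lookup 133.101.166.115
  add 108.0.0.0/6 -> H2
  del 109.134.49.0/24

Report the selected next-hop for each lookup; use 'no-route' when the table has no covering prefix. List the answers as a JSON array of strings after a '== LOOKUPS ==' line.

Apply in order:
  add 133.104.0.0/13 -> H2 at depth 13
  del 133.104.0.0/13 (clear depth 13)
  add 133.107.33.144/28 -> H1 at depth 28
  add 133.0.0.0/9 -> H2 at depth 9
  ? 133.107.33.144  path d0:-→d1:-→d2:-→d3:-→d4:-→d5:-→d6:-→d7:-→d8:-→d9:H2→d10:-→d11:-→d12:-→d13:-→d14:-→d15:-→d16:-→d17:-→d18:-→d19:-→d20:-→d21:-→d22:-→d23:-→d24:-→d25:-→d26:-→d27:-→d28:H1  best=H1
  ? 133.0.0.3  path d0:-→d1:-→d2:-→d3:-→d4:-→d5:-→d6:-→d7:-→d8:-→d9:H2  best=H2
  add 5.0.0.0/8 -> H1 at depth 8
  del 5.0.0.0/8 (clear depth 8)
  add 133.107.0.0/16 -> H2 at depth 16
  ? 133.107.33.144  path d0:-→d1:-→d2:-→d3:-→d4:-→d5:-→d6:-→d7:-→d8:-→d9:H2→d10:-→d11:-→d12:-→d13:-→d14:-→d15:-→d16:H2→d17:-→d18:-→d19:-→d20:-→d21:-→d22:-→d23:-→d24:-→d25:-→d26:-→d27:-→d28:H1  best=H1
  add 109.134.49.11/32 -> H2 at depth 32
  ? 133.107.33.144  path d0:-→d1:-→d2:-→d3:-→d4:-→d5:-→d6:-→d7:-→d8:-→d9:H2→d10:-→d11:-→d12:-→d13:-→d14:-→d15:-→d16:H2→d17:-→d18:-→d19:-→d20:-→d21:-→d22:-→d23:-→d24:-→d25:-→d26:-→d27:-→d28:H1  best=H1
  add 5.0.0.0/8 -> H1 at depth 8
  add 109.134.48.0/20 -> H0 at depth 20
  add 5.212.193.128/25 -> H2 at depth 25
  del 133.107.0.0/16 (clear depth 16)
  add 109.134.49.0/24 -> H0 at depth 24
  ? 5.20.213.0  path d0:-→d1:-→d2:-→d3:-→d4:-→d5:-→d6:-→d7:-→d8:H1  best=H1
  ? 133.1.133.24  path d0:-→d1:-→d2:-→d3:-→d4:-→d5:-→d6:-→d7:-→d8:-→d9:H2  best=H2
  del 133.0.0.0/9 (clear depth 9)
  add 0.0.0.0/0 -> H0 at depth 0
  ? 109.134.49.0  path d0:H0→d1:-→d2:-→d3:-→d4:-→d5:-→d6:-→d7:-→d8:-→d9:-→d10:-→d11:-→d12:-→d13:-→d14:-→d15:-→d16:-→d17:-→d18:-→d19:-→d20:H0→d21:-→d22:-→d23:-→d24:H0→d25:-→d26:-→d27:-→d28:-  best=H0
  ? 5.212.193.131  path d0:H0→d1:-→d2:-→d3:-→d4:-→d5:-→d6:-→d7:-→d8:H1→d9:-→d10:-→d11:-→d12:-→d13:-→d14:-→d15:-→d16:-→d17:-→d18:-→d19:-→d20:-→d21:-→d22:-→d23:-→d24:-→d25:H2  best=H2
  add 133.96.0.0/12 -> H1 at depth 12
  ? 89.24.110.62  path d0:H0→d1:-→d2:-  best=H0
  ? 5.0.0.82  path d0:H0→d1:-→d2:-→d3:-→d4:-→d5:-→d6:-→d7:-→d8:H1  best=H1
  ? 133.101.166.115  path d0:H0→d1:-→d2:-→d3:-→d4:-→d5:-→d6:-→d7:-→d8:-→d9:-→d10:-→d11:-→d12:H1  best=H1
  add 108.0.0.0/6 -> H2 at depth 6
  del 109.134.49.0/24 (clear depth 24)

== LOOKUPS ==
["H1","H2","H1","H1","H1","H2","H0","H2","H0","H1","H1"]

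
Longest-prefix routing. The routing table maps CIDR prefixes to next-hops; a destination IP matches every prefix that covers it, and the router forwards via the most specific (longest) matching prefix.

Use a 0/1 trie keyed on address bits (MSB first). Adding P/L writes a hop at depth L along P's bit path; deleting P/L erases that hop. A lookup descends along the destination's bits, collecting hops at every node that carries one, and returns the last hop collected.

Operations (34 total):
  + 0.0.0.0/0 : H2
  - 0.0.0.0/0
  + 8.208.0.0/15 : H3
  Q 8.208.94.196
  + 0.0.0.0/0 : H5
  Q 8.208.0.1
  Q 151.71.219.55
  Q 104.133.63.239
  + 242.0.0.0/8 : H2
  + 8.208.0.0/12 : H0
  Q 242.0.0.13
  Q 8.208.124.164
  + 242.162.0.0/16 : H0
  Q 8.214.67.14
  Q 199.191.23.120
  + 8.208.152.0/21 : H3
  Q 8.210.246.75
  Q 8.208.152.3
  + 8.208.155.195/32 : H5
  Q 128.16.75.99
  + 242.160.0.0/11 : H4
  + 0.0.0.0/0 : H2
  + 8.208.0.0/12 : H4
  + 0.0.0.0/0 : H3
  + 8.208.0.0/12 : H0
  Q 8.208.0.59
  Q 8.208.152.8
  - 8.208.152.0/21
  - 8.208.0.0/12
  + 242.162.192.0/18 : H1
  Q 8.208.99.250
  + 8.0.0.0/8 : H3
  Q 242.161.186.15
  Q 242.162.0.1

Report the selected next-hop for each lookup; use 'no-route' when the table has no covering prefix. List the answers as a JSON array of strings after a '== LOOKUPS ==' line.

Process each operation:
  + 0.0.0.0/0 (H2) depth=0
  del 0.0.0.0/0 (clear depth 0)
  + 8.208.0.0/15 (H3) depth=15
  lookup 8.208.94.196: bits 000010001101000 walk d0:-→d1:-→d2:-→d3:-→d4:-→d5:-→d6:-→d7:-→d8:-→d9:-→d10:-→d11:-→d12:-→d13:-→d14:-→d15:H3 -> H3
  + 0.0.0.0/0 (H5) depth=0
  lookup 8.208.0.1: bits 000010001101000 walk d0:H5→d1:-→d2:-→d3:-→d4:-→d5:-→d6:-→d7:-→d8:-→d9:-→d10:-→d11:-→d12:-→d13:-→d14:-→d15:H3 -> H3
  lookup 151.71.219.55: bits ε walk d0:H5 -> H5
  lookup 104.133.63.239: bits 0 walk d0:H5→d1:- -> H5
  + 242.0.0.0/8 (H2) depth=8
  + 8.208.0.0/12 (H0) depth=12
  lookup 242.0.0.13: bits 11110010 walk d0:H5→d1:-→d2:-→d3:-→d4:-→d5:-→d6:-→d7:-→d8:H2 -> H2
  lookup 8.208.124.164: bits 000010001101000 walk d0:H5→d1:-→d2:-→d3:-→d4:-→d5:-→d6:-→d7:-→d8:-→d9:-→d10:-→d11:-→d12:H0→d13:-→d14:-→d15:H3 -> H3
  + 242.162.0.0/16 (H0) depth=16
  lookup 8.214.67.14: bits 0000100011010 walk d0:H5→d1:-→d2:-→d3:-→d4:-→d5:-→d6:-→d7:-→d8:-→d9:-→d10:-→d11:-→d12:H0→d13:- -> H0
  lookup 199.191.23.120: bits 11 walk d0:H5→d1:-→d2:- -> H5
  + 8.208.152.0/21 (H3) depth=21
  lookup 8.210.246.75: bits 00001000110100 walk d0:H5→d1:-→d2:-→d3:-→d4:-→d5:-→d6:-→d7:-→d8:-→d9:-→d10:-→d11:-→d12:H0→d13:-→d14:- -> H0
  lookup 8.208.152.3: bits 000010001101000010011 walk d0:H5→d1:-→d2:-→d3:-→d4:-→d5:-→d6:-→d7:-→d8:-→d9:-→d10:-→d11:-→d12:H0→d13:-→d14:-→d15:H3→d16:-→d17:-→d18:-→d19:-→d20:-→d21:H3 -> H3
  + 8.208.155.195/32 (H5) depth=32
  lookup 128.16.75.99: bits 1 walk d0:H5→d1:- -> H5
  + 242.160.0.0/11 (H4) depth=11
  + 0.0.0.0/0 (H2) depth=0
  + 8.208.0.0/12 (H4) depth=12
  + 0.0.0.0/0 (H3) depth=0
  + 8.208.0.0/12 (H0) depth=12
  lookup 8.208.0.59: bits 0000100011010000 walk d0:H3→d1:-→d2:-→d3:-→d4:-→d5:-→d6:-→d7:-→d8:-→d9:-→d10:-→d11:-→d12:H0→d13:-→d14:-→d15:H3→d16:- -> H3
  lookup 8.208.152.8: bits 0000100011010000100110 walk d0:H3→d1:-→d2:-→d3:-→d4:-→d5:-→d6:-→d7:-→d8:-→d9:-→d10:-→d11:-→d12:H0→d13:-→d14:-→d15:H3→d16:-→d17:-→d18:-→d19:-→d20:-→d21:H3→d22:- -> H3
  del 8.208.152.0/21 (clear depth 21)
  del 8.208.0.0/12 (clear depth 12)
  + 242.162.192.0/18 (H1) depth=18
  lookup 8.208.99.250: bits 0000100011010000 walk d0:H3→d1:-→d2:-→d3:-→d4:-→d5:-→d6:-→d7:-→d8:-→d9:-→d10:-→d11:-→d12:-→d13:-→d14:-→d15:H3→d16:- -> H3
  + 8.0.0.0/8 (H3) depth=8
  lookup 242.161.186.15: bits 11110010101000 walk d0:H3→d1:-→d2:-→d3:-→d4:-→d5:-→d6:-→d7:-→d8:H2→d9:-→d10:-→d11:H4→d12:-→d13:-→d14:- -> H4
  lookup 242.162.0.1: bits 1111001010100010 walk d0:H3→d1:-→d2:-→d3:-→d4:-→d5:-→d6:-→d7:-→d8:H2→d9:-→d10:-→d11:H4→d12:-→d13:-→d14:-→d15:-→d16:H0 -> H0

== LOOKUPS ==
["H3","H3","H5","H5","H2","H3","H0","H5","H0","H3","H5","H3","H3","H3","H4","H0"]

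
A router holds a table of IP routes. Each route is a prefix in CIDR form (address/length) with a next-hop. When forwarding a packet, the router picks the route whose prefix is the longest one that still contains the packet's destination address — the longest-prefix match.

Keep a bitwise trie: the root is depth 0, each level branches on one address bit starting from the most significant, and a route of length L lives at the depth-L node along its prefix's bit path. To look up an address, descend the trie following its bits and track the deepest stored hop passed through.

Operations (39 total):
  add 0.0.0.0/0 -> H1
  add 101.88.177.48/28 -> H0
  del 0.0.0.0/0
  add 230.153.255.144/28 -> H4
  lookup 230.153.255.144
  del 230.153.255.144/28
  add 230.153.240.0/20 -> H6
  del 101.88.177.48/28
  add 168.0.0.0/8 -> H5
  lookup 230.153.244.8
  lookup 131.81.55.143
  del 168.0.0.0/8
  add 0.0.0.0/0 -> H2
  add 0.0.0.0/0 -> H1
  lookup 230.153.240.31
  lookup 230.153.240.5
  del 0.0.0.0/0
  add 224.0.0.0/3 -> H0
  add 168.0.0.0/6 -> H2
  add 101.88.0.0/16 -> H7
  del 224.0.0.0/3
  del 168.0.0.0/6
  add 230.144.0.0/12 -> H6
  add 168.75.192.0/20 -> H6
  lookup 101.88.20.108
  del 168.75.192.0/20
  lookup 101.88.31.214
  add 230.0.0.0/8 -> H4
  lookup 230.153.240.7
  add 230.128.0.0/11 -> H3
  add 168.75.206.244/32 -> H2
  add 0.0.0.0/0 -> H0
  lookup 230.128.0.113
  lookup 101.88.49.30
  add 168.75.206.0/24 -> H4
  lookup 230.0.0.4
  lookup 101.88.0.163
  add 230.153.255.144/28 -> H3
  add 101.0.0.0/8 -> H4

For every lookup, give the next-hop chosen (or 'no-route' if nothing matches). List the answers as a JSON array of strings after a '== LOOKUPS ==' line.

Process each operation:
  + 0.0.0.0/0 (H1) depth=0
  + 101.88.177.48/28 (H0) depth=28
  del 0.0.0.0/0 (clear depth 0)
  + 230.153.255.144/28 (H4) depth=28
  ? 230.153.255.144  path d0:-→d1:-→d2:-→d3:-→d4:-→d5:-→d6:-→d7:-→d8:-→d9:-→d10:-→d11:-→d12:-→d13:-→d14:-→d15:-→d16:-→d17:-→d18:-→d19:-→d20:-→d21:-→d22:-→d23:-→d24:-→d25:-→d26:-→d27:-→d28:H4  best=H4
  del 230.153.255.144/28 (clear depth 28)
  + 230.153.240.0/20 (H6) depth=20
  del 101.88.177.48/28 (clear depth 28)
  + 168.0.0.0/8 (H5) depth=8
  ? 230.153.244.8  path d0:-→d1:-→d2:-→d3:-→d4:-→d5:-→d6:-→d7:-→d8:-→d9:-→d10:-→d11:-→d12:-→d13:-→d14:-→d15:-→d16:-→d17:-→d18:-→d19:-→d20:H6  best=H6
  ? 131.81.55.143  path d0:-→d1:-→d2:-  best=no-route
  del 168.0.0.0/8 (clear depth 8)
  + 0.0.0.0/0 (H2) depth=0
  + 0.0.0.0/0 (H1) depth=0
  ? 230.153.240.31  path d0:H1→d1:-→d2:-→d3:-→d4:-→d5:-→d6:-→d7:-→d8:-→d9:-→d10:-→d11:-→d12:-→d13:-→d14:-→d15:-→d16:-→d17:-→d18:-→d19:-→d20:H6  best=H6
  ? 230.153.240.5  path d0:H1→d1:-→d2:-→d3:-→d4:-→d5:-→d6:-→d7:-→d8:-→d9:-→d10:-→d11:-→d12:-→d13:-→d14:-→d15:-→d16:-→d17:-→d18:-→d19:-→d20:H6  best=H6
  del 0.0.0.0/0 (clear depth 0)
  + 224.0.0.0/3 (H0) depth=3
  + 168.0.0.0/6 (H2) depth=6
  + 101.88.0.0/16 (H7) depth=16
  del 224.0.0.0/3 (clear depth 3)
  del 168.0.0.0/6 (clear depth 6)
  + 230.144.0.0/12 (H6) depth=12
  + 168.75.192.0/20 (H6) depth=20
  ? 101.88.20.108  path d0:-→d1:-→d2:-→d3:-→d4:-→d5:-→d6:-→d7:-→d8:-→d9:-→d10:-→d11:-→d12:-→d13:-→d14:-→d15:-→d16:H7  best=H7
  del 168.75.192.0/20 (clear depth 20)
  ? 101.88.31.214  path d0:-→d1:-→d2:-→d3:-→d4:-→d5:-→d6:-→d7:-→d8:-→d9:-→d10:-→d11:-→d12:-→d13:-→d14:-→d15:-→d16:H7  best=H7
  + 230.0.0.0/8 (H4) depth=8
  ? 230.153.240.7  path d0:-→d1:-→d2:-→d3:-→d4:-→d5:-→d6:-→d7:-→d8:H4→d9:-→d10:-→d11:-→d12:H6→d13:-→d14:-→d15:-→d16:-→d17:-→d18:-→d19:-→d20:H6  best=H6
  + 230.128.0.0/11 (H3) depth=11
  + 168.75.206.244/32 (H2) depth=32
  + 0.0.0.0/0 (H0) depth=0
  ? 230.128.0.113  path d0:H0→d1:-→d2:-→d3:-→d4:-→d5:-→d6:-→d7:-→d8:H4→d9:-→d10:-→d11:H3  best=H3
  ? 101.88.49.30  path d0:H0→d1:-→d2:-→d3:-→d4:-→d5:-→d6:-→d7:-→d8:-→d9:-→d10:-→d11:-→d12:-→d13:-→d14:-→d15:-→d16:H7  best=H7
  + 168.75.206.0/24 (H4) depth=24
  ? 230.0.0.4  path d0:H0→d1:-→d2:-→d3:-→d4:-→d5:-→d6:-→d7:-→d8:H4  best=H4
  ? 101.88.0.163  path d0:H0→d1:-→d2:-→d3:-→d4:-→d5:-→d6:-→d7:-→d8:-→d9:-→d10:-→d11:-→d12:-→d13:-→d14:-→d15:-→d16:H7  best=H7
  + 230.153.255.144/28 (H3) depth=28
  + 101.0.0.0/8 (H4) depth=8

== LOOKUPS ==
["H4","H6","no-route","H6","H6","H7","H7","H6","H3","H7","H4","H7"]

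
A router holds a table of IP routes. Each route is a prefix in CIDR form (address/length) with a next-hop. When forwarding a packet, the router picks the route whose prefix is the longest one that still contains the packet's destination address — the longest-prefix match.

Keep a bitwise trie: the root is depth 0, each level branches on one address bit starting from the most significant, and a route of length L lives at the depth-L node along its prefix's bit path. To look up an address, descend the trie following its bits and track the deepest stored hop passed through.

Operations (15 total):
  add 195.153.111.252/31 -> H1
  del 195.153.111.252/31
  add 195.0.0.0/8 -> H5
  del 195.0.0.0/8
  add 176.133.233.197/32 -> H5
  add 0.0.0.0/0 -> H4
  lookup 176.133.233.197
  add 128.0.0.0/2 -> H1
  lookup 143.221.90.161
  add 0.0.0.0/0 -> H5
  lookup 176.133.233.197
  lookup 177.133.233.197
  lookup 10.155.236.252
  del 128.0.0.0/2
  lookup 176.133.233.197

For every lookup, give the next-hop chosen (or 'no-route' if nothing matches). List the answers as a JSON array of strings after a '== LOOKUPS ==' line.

Trace:
  add 195.153.111.252/31 -> H1 at depth 31
  del 195.153.111.252/31 (clear depth 31)
  add 195.0.0.0/8 -> H5 at depth 8
  del 195.0.0.0/8 (clear depth 8)
  add 176.133.233.197/32 -> H5 at depth 32
  add 0.0.0.0/0 -> H4 at depth 0
  Q 176.133.233.197: descend 10110000100001011110100111000101 ; hops seen [H4,H5] ; pick H5
  add 128.0.0.0/2 -> H1 at depth 2
  Q 143.221.90.161: descend 10 ; hops seen [H4,H1] ; pick H1
  add 0.0.0.0/0 -> H5 at depth 0
  Q 176.133.233.197: descend 10110000100001011110100111000101 ; hops seen [H5,H1,H5] ; pick H5
  Q 177.133.233.197: descend 1011000 ; hops seen [H5,H1] ; pick H1
  Q 10.155.236.252: descend ε ; hops seen [H5] ; pick H5
  del 128.0.0.0/2 (clear depth 2)
  Q 176.133.233.197: descend 10110000100001011110100111000101 ; hops seen [H5,H5] ; pick H5

== LOOKUPS ==
["H5","H1","H5","H1","H5","H5"]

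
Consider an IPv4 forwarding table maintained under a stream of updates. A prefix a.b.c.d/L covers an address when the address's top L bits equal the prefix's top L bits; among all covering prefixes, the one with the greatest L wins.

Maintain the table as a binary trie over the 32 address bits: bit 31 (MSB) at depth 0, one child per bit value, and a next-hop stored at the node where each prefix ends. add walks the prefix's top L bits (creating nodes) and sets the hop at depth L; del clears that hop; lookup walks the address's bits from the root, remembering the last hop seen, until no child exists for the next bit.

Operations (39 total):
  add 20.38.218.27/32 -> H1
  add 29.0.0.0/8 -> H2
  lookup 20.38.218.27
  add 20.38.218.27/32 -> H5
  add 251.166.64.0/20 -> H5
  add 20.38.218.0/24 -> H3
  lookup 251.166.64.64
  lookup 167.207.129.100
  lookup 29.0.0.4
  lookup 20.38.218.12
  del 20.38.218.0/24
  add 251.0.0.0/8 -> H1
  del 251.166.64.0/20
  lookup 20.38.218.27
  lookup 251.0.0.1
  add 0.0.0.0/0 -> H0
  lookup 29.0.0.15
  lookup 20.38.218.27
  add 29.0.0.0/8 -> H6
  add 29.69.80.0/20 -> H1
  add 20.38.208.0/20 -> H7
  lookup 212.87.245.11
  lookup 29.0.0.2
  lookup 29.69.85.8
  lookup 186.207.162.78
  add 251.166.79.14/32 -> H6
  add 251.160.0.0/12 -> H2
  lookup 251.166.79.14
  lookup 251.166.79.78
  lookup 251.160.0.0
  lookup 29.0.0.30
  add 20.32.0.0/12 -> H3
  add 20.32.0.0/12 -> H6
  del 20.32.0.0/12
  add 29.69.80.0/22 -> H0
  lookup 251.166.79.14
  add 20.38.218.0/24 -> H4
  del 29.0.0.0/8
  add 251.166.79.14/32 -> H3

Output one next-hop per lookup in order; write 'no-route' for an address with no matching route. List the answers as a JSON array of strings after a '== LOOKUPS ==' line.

Trace:
  + 20.38.218.27/32 (H1) depth=32
  + 29.0.0.0/8 (H2) depth=8
  lookup 20.38.218.27: bits 00010100001001101101101000011011 walk d0:-→d1:-→d2:-→d3:-→d4:-→d5:-→d6:-→d7:-→d8:-→d9:-→d10:-→d11:-→d12:-→d13:-→d14:-→d15:-→d16:-→d17:-→d18:-→d19:-→d20:-→d21:-→d22:-→d23:-→d24:-→d25:-→d26:-→d27:-→d28:-→d29:-→d30:-→d31:-→d32:H1 -> H1
  + 20.38.218.27/32 (H5) depth=32
  + 251.166.64.0/20 (H5) depth=20
  + 20.38.218.0/24 (H3) depth=24
  lookup 251.166.64.64: bits 11111011101001100100 walk d0:-→d1:-→d2:-→d3:-→d4:-→d5:-→d6:-→d7:-→d8:-→d9:-→d10:-→d11:-→d12:-→d13:-→d14:-→d15:-→d16:-→d17:-→d18:-→d19:-→d20:H5 -> H5
  lookup 167.207.129.100: bits 1 walk d0:-→d1:- -> no-route
  lookup 29.0.0.4: bits 00011101 walk d0:-→d1:-→d2:-→d3:-→d4:-→d5:-→d6:-→d7:-→d8:H2 -> H2
  lookup 20.38.218.12: bits 000101000010011011011010000 walk d0:-→d1:-→d2:-→d3:-→d4:-→d5:-→d6:-→d7:-→d8:-→d9:-→d10:-→d11:-→d12:-→d13:-→d14:-→d15:-→d16:-→d17:-→d18:-→d19:-→d20:-→d21:-→d22:-→d23:-→d24:H3→d25:-→d26:-→d27:- -> H3
  del 20.38.218.0/24 (clear depth 24)
  + 251.0.0.0/8 (H1) depth=8
  del 251.166.64.0/20 (clear depth 20)
  lookup 20.38.218.27: bits 00010100001001101101101000011011 walk d0:-→d1:-→d2:-→d3:-→d4:-→d5:-→d6:-→d7:-→d8:-→d9:-→d10:-→d11:-→d12:-→d13:-→d14:-→d15:-→d16:-→d17:-→d18:-→d19:-→d20:-→d21:-→d22:-→d23:-→d24:-→d25:-→d26:-→d27:-→d28:-→d29:-→d30:-→d31:-→d32:H5 -> H5
  lookup 251.0.0.1: bits 11111011 walk d0:-→d1:-→d2:-→d3:-→d4:-→d5:-→d6:-→d7:-→d8:H1 -> H1
  + 0.0.0.0/0 (H0) depth=0
  lookup 29.0.0.15: bits 00011101 walk d0:H0→d1:-→d2:-→d3:-→d4:-→d5:-→d6:-→d7:-→d8:H2 -> H2
  lookup 20.38.218.27: bits 00010100001001101101101000011011 walk d0:H0→d1:-→d2:-→d3:-→d4:-→d5:-→d6:-→d7:-→d8:-→d9:-→d10:-→d11:-→d12:-→d13:-→d14:-→d15:-→d16:-→d17:-→d18:-→d19:-→d20:-→d21:-→d22:-→d23:-→d24:-→d25:-→d26:-→d27:-→d28:-→d29:-→d30:-→d31:-→d32:H5 -> H5
  + 29.0.0.0/8 (H6) depth=8
  + 29.69.80.0/20 (H1) depth=20
  + 20.38.208.0/20 (H7) depth=20
  lookup 212.87.245.11: bits 11 walk d0:H0→d1:-→d2:- -> H0
  lookup 29.0.0.2: bits 000111010 walk d0:H0→d1:-→d2:-→d3:-→d4:-→d5:-→d6:-→d7:-→d8:H6→d9:- -> H6
  lookup 29.69.85.8: bits 00011101010001010101 walk d0:H0→d1:-→d2:-→d3:-→d4:-→d5:-→d6:-→d7:-→d8:H6→d9:-→d10:-→d11:-→d12:-→d13:-→d14:-→d15:-→d16:-→d17:-→d18:-→d19:-→d20:H1 -> H1
  lookup 186.207.162.78: bits 1 walk d0:H0→d1:- -> H0
  + 251.166.79.14/32 (H6) depth=32
  + 251.160.0.0/12 (H2) depth=12
  lookup 251.166.79.14: bits 11111011101001100100111100001110 walk d0:H0→d1:-→d2:-→d3:-→d4:-→d5:-→d6:-→d7:-→d8:H1→d9:-→d10:-→d11:-→d12:H2→d13:-→d14:-→d15:-→d16:-→d17:-→d18:-→d19:-→d20:-→d21:-→d22:-→d23:-→d24:-→d25:-→d26:-→d27:-→d28:-→d29:-→d30:-→d31:-→d32:H6 -> H6
  lookup 251.166.79.78: bits 1111101110100110010011110 walk d0:H0→d1:-→d2:-→d3:-→d4:-→d5:-→d6:-→d7:-→d8:H1→d9:-→d10:-→d11:-→d12:H2→d13:-→d14:-→d15:-→d16:-→d17:-→d18:-→d19:-→d20:-→d21:-→d22:-→d23:-→d24:-→d25:- -> H2
  lookup 251.160.0.0: bits 1111101110100 walk d0:H0→d1:-→d2:-→d3:-→d4:-→d5:-→d6:-→d7:-→d8:H1→d9:-→d10:-→d11:-→d12:H2→d13:- -> H2
  lookup 29.0.0.30: bits 000111010 walk d0:H0→d1:-→d2:-→d3:-→d4:-→d5:-→d6:-→d7:-→d8:H6→d9:- -> H6
  + 20.32.0.0/12 (H3) depth=12
  + 20.32.0.0/12 (H6) depth=12
  del 20.32.0.0/12 (clear depth 12)
  + 29.69.80.0/22 (H0) depth=22
  lookup 251.166.79.14: bits 11111011101001100100111100001110 walk d0:H0→d1:-→d2:-→d3:-→d4:-→d5:-→d6:-→d7:-→d8:H1→d9:-→d10:-→d11:-→d12:H2→d13:-→d14:-→d15:-→d16:-→d17:-→d18:-→d19:-→d20:-→d21:-→d22:-→d23:-→d24:-→d25:-→d26:-→d27:-→d28:-→d29:-→d30:-→d31:-→d32:H6 -> H6
  + 20.38.218.0/24 (H4) depth=24
  del 29.0.0.0/8 (clear depth 8)
  + 251.166.79.14/32 (H3) depth=32

== LOOKUPS ==
["H1","H5","no-route","H2","H3","H5","H1","H2","H5","H0","H6","H1","H0","H6","H2","H2","H6","H6"]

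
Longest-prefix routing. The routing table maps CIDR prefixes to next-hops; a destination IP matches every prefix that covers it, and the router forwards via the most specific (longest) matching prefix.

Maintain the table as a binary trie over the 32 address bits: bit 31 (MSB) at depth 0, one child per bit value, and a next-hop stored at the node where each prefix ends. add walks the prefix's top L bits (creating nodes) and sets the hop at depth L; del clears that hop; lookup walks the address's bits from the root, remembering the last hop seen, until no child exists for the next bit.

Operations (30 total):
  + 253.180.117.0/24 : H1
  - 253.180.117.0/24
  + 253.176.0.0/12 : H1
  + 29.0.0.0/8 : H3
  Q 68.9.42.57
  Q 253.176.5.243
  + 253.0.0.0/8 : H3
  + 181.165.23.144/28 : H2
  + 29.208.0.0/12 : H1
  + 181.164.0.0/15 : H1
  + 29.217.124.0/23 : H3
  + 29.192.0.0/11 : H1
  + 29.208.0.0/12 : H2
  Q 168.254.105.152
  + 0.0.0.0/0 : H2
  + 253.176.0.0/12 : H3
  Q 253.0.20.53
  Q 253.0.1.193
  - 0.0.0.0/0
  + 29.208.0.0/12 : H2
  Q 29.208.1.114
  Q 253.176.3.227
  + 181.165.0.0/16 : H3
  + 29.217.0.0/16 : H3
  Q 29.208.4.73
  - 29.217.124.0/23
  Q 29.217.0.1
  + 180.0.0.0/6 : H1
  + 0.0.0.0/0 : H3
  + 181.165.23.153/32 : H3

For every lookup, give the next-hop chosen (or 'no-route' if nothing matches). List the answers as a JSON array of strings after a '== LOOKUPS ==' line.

Apply in order:
  add 253.180.117.0/24 -> H1 at depth 24
  - 253.180.117.0/24 clear@24
  add 253.176.0.0/12 -> H1 at depth 12
  add 29.0.0.0/8 -> H3 at depth 8
  ? 68.9.42.57  path d0:-→d1:-  best=no-route
  ? 253.176.5.243  path d0:-→d1:-→d2:-→d3:-→d4:-→d5:-→d6:-→d7:-→d8:-→d9:-→d10:-→d11:-→d12:H1→d13:-  best=H1
  add 253.0.0.0/8 -> H3 at depth 8
  add 181.165.23.144/28 -> H2 at depth 28
  add 29.208.0.0/12 -> H1 at depth 12
  add 181.164.0.0/15 -> H1 at depth 15
  add 29.217.124.0/23 -> H3 at depth 23
  add 29.192.0.0/11 -> H1 at depth 11
  add 29.208.0.0/12 -> H2 at depth 12
  ? 168.254.105.152  path d0:-→d1:-→d2:-→d3:-  best=no-route
  add 0.0.0.0/0 -> H2 at depth 0
  add 253.176.0.0/12 -> H3 at depth 12
  ? 253.0.20.53  path d0:H2→d1:-→d2:-→d3:-→d4:-→d5:-→d6:-→d7:-→d8:H3  best=H3
  ? 253.0.1.193  path d0:H2→d1:-→d2:-→d3:-→d4:-→d5:-→d6:-→d7:-→d8:H3  best=H3
  - 0.0.0.0/0 clear@0
  add 29.208.0.0/12 -> H2 at depth 12
  ? 29.208.1.114  path d0:-→d1:-→d2:-→d3:-→d4:-→d5:-→d6:-→d7:-→d8:H3→d9:-→d10:-→d11:H1→d12:H2  best=H2
  ? 253.176.3.227  path d0:-→d1:-→d2:-→d3:-→d4:-→d5:-→d6:-→d7:-→d8:H3→d9:-→d10:-→d11:-→d12:H3→d13:-  best=H3
  add 181.165.0.0/16 -> H3 at depth 16
  add 29.217.0.0/16 -> H3 at depth 16
  ? 29.208.4.73  path d0:-→d1:-→d2:-→d3:-→d4:-→d5:-→d6:-→d7:-→d8:H3→d9:-→d10:-→d11:H1→d12:H2  best=H2
  - 29.217.124.0/23 clear@23
  ? 29.217.0.1  path d0:-→d1:-→d2:-→d3:-→d4:-→d5:-→d6:-→d7:-→d8:H3→d9:-→d10:-→d11:H1→d12:H2→d13:-→d14:-→d15:-→d16:H3→d17:-  best=H3
  add 180.0.0.0/6 -> H1 at depth 6
  add 0.0.0.0/0 -> H3 at depth 0
  add 181.165.23.153/32 -> H3 at depth 32

== LOOKUPS ==
["no-route","H1","no-route","H3","H3","H2","H3","H2","H3"]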